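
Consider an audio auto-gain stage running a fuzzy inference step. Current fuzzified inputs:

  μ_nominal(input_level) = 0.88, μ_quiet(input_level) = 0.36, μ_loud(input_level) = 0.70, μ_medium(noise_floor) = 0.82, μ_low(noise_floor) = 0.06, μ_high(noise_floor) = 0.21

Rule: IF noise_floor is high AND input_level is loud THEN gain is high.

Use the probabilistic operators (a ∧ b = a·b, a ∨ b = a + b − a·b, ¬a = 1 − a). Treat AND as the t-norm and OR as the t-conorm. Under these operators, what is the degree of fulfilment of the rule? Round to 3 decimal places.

firing strength: high=0.21, loud=0.70; AND[a·b] → w = 0.1470

0.147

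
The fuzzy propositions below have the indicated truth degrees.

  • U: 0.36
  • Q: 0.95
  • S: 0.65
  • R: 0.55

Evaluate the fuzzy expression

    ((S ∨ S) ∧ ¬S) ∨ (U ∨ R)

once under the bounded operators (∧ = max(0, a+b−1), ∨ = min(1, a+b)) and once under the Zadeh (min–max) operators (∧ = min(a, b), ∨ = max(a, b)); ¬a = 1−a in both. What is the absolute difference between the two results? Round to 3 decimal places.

0.450

Under bounded:
  S ∨ S = min(1, a+b) on (0.65, 0.65) = 1.00
  ¬S = 1 − 0.65 = 0.35
  (S ∨ S) ∧ ¬S = max(0, a+b−1) on (1.00, 0.35) = 0.35
  U ∨ R = min(1, a+b) on (0.36, 0.55) = 0.91
  ((S ∨ S) ∧ ¬S) ∨ (U ∨ R) = min(1, a+b) on (0.35, 0.91) = 1.00
  → value = 1.0000
Under Zadeh (min–max):
  S ∨ S = max(a, b) on (0.65, 0.65) = 0.65
  ¬S = 1 − 0.65 = 0.35
  (S ∨ S) ∧ ¬S = min(a, b) on (0.65, 0.35) = 0.35
  U ∨ R = max(a, b) on (0.36, 0.55) = 0.55
  ((S ∨ S) ∧ ¬S) ∨ (U ∨ R) = max(a, b) on (0.35, 0.55) = 0.55
  → value = 0.5500
|1.0000 − 0.5500| = 0.450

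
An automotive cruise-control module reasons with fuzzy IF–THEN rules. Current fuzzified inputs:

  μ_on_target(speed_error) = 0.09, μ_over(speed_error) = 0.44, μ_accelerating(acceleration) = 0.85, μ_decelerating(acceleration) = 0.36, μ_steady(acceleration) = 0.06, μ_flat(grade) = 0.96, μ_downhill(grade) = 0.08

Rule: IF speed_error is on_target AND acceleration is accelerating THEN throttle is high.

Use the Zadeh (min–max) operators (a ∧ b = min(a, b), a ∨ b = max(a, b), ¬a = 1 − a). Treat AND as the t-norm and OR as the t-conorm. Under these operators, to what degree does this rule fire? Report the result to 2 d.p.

0.09

firing strength: on_target=0.09, accelerating=0.85; AND[min(a, b)] → w = 0.09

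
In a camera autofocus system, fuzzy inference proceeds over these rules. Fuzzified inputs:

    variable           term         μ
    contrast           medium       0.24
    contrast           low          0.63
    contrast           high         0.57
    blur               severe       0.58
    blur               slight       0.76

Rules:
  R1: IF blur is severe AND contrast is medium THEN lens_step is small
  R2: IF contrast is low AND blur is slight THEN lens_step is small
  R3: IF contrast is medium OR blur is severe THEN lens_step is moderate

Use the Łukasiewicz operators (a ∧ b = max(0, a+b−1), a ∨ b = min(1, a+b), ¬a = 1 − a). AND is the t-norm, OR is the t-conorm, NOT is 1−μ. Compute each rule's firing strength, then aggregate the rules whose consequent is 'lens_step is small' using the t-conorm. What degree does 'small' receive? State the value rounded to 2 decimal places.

R1: severe=0.58, medium=0.24; AND[max(0, a+b−1)] → w = 0.00
R2: low=0.63, slight=0.76; AND[max(0, a+b−1)] → w = 0.39
R3: medium=0.24, severe=0.58; OR[min(1, a+b)] → w = 0.82
Rules with consequent 'small': {R1, R2} → strengths 0.00, 0.39
Aggregate via t-conorm [min(1, a+b)]: 0.39

0.39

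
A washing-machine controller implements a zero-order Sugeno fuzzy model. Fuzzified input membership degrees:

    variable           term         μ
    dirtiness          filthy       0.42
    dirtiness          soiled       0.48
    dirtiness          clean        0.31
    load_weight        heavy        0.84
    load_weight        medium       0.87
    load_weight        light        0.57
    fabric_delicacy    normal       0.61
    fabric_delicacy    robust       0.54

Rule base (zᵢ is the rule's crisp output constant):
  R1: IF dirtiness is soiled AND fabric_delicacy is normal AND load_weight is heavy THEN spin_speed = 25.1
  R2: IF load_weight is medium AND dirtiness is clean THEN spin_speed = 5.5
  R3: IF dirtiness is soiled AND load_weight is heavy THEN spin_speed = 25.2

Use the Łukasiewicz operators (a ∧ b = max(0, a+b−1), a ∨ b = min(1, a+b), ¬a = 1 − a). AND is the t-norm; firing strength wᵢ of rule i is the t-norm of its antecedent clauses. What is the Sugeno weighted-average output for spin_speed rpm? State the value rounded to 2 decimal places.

R1 (z=25.1): soiled=0.48, normal=0.61, heavy=0.84; AND[max(0, a+b−1)] → w = 0.00
R2 (z=5.5): medium=0.87, clean=0.31; AND[max(0, a+b−1)] → w = 0.18
R3 (z=25.2): soiled=0.48, heavy=0.84; AND[max(0, a+b−1)] → w = 0.32
Weighted average = (0.00·25.1 + 0.18·5.5 + 0.32·25.2) / (0.00 + 0.18 + 0.32)
  = 9.0540 / 0.5000 = 18.11

18.11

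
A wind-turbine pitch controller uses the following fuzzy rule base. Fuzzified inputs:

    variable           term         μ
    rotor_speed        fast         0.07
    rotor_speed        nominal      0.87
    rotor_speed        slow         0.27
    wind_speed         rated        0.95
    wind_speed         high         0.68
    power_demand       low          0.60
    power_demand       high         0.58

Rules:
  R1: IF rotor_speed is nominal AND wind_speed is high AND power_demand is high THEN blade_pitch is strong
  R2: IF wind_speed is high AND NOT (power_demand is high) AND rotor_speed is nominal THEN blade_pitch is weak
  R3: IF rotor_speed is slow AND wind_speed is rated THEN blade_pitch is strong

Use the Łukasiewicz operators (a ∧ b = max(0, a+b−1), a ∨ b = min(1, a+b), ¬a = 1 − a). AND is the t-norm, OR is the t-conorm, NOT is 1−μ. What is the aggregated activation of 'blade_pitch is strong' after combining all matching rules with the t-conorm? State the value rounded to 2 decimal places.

0.35

R1: nominal=0.87, high=0.68, high=0.58; AND[max(0, a+b−1)] → w = 0.13
R2: high=0.68, ¬high=1−0.58=0.42, nominal=0.87; AND[max(0, a+b−1)] → w = 0.00
R3: slow=0.27, rated=0.95; AND[max(0, a+b−1)] → w = 0.22
Rules with consequent 'strong': {R1, R3} → strengths 0.13, 0.22
Aggregate via t-conorm [min(1, a+b)]: 0.35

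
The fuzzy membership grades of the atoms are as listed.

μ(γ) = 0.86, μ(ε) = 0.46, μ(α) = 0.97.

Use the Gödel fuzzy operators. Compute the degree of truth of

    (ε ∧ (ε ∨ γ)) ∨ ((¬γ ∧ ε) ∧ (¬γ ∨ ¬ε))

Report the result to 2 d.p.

ε ∨ γ = max(a, b) on (0.46, 0.86) = 0.86
ε ∧ (ε ∨ γ) = min(a, b) on (0.46, 0.86) = 0.46
¬γ = 1 − 0.86 = 0.14
¬γ ∧ ε = min(a, b) on (0.14, 0.46) = 0.14
¬γ = 1 − 0.86 = 0.14
¬ε = 1 − 0.46 = 0.54
¬γ ∨ ¬ε = max(a, b) on (0.14, 0.54) = 0.54
(¬γ ∧ ε) ∧ (¬γ ∨ ¬ε) = min(a, b) on (0.14, 0.54) = 0.14
(ε ∧ (ε ∨ γ)) ∨ ((¬γ ∧ ε) ∧ (¬γ ∨ ¬ε)) = max(a, b) on (0.46, 0.14) = 0.46

0.46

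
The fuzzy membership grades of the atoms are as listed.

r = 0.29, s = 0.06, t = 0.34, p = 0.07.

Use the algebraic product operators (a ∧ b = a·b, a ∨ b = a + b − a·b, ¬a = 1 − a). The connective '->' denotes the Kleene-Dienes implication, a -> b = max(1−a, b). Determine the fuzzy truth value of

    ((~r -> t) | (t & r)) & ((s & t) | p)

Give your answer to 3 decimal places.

~r = 1 − 0.2900 = 0.7100
~r -> t  [Kleene-Dienes: max(1−a, b)] with a=0.7100, b=0.3400 → 0.3400
t & r = a·b on (0.3400, 0.2900) = 0.0986
(~r -> t) | (t & r) = a + b − a·b on (0.3400, 0.0986) = 0.4051
s & t = a·b on (0.0600, 0.3400) = 0.0204
(s & t) | p = a + b − a·b on (0.0204, 0.0700) = 0.0890
((~r -> t) | (t & r)) & ((s & t) | p) = a·b on (0.4051, 0.0890) = 0.0360

0.036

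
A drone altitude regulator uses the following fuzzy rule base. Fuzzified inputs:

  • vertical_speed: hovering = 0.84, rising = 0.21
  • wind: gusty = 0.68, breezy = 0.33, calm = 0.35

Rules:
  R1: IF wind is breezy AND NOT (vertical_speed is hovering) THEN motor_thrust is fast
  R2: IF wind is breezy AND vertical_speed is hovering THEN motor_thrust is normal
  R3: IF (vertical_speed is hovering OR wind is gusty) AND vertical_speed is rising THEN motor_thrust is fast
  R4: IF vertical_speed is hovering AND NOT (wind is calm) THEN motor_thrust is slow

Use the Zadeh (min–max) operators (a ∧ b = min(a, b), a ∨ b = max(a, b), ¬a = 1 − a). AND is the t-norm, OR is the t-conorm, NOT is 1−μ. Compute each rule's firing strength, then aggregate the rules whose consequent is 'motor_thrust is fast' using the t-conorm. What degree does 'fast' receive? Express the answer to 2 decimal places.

R1: breezy=0.33, ¬hovering=1−0.84=0.16; AND[min(a, b)] → w = 0.16
R2: breezy=0.33, hovering=0.84; AND[min(a, b)] → w = 0.33
R3: (hovering=0.84 OR gusty=0.68) = 0.84; AND[min(a, b)] with rising=0.21 → w = 0.21
R4: hovering=0.84, ¬calm=1−0.35=0.65; AND[min(a, b)] → w = 0.65
Rules with consequent 'fast': {R1, R3} → strengths 0.16, 0.21
Aggregate via t-conorm [max(a, b)]: 0.21

0.21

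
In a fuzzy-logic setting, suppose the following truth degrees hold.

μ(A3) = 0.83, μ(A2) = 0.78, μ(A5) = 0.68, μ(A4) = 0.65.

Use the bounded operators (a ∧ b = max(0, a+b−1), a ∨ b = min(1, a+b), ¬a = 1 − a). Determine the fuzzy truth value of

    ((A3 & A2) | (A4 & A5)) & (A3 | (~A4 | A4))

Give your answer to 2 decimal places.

A3 & A2 = max(0, a+b−1) on (0.83, 0.78) = 0.61
A4 & A5 = max(0, a+b−1) on (0.65, 0.68) = 0.33
(A3 & A2) | (A4 & A5) = min(1, a+b) on (0.61, 0.33) = 0.94
~A4 = 1 − 0.65 = 0.35
~A4 | A4 = min(1, a+b) on (0.35, 0.65) = 1.00
A3 | (~A4 | A4) = min(1, a+b) on (0.83, 1.00) = 1.00
((A3 & A2) | (A4 & A5)) & (A3 | (~A4 | A4)) = max(0, a+b−1) on (0.94, 1.00) = 0.94

0.94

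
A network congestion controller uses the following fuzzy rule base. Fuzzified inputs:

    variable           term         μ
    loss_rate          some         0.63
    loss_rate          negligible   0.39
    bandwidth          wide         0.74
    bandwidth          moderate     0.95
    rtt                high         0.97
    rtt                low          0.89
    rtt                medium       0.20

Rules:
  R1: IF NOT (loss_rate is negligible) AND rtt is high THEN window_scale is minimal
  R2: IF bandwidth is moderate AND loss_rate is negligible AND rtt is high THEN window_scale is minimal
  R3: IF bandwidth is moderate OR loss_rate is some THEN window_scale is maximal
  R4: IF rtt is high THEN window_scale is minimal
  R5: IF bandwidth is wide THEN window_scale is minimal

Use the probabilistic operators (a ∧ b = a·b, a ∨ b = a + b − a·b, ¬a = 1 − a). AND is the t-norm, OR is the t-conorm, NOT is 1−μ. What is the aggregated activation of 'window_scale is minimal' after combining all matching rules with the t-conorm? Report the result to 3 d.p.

0.998

R1: ¬negligible=1−0.39=0.61, high=0.97; AND[a·b] → w = 0.5917
R2: moderate=0.95, negligible=0.39, high=0.97; AND[a·b] → w = 0.3594
R3: moderate=0.95, some=0.63; OR[a + b − a·b] → w = 0.9815
R4: high=0.97 → w = 0.9700
R5: wide=0.74 → w = 0.7400
Rules with consequent 'minimal': {R1, R2, R4, R5} → strengths 0.5917, 0.3594, 0.9700, 0.7400
Aggregate via t-conorm [a + b − a·b]: 0.9980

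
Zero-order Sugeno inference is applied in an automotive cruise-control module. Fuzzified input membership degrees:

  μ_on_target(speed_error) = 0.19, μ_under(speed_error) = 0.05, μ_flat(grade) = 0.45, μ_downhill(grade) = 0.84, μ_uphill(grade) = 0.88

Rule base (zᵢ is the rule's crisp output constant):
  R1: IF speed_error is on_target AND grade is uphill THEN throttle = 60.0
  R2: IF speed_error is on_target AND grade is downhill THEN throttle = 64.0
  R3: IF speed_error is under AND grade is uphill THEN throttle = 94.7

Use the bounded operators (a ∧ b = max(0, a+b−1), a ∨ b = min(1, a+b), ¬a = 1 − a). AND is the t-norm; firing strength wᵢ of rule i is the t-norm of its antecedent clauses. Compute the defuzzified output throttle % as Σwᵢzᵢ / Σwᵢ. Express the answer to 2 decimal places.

61.20

R1 (z=60.0): on_target=0.19, uphill=0.88; AND[max(0, a+b−1)] → w = 0.07
R2 (z=64.0): on_target=0.19, downhill=0.84; AND[max(0, a+b−1)] → w = 0.03
R3 (z=94.7): under=0.05, uphill=0.88; AND[max(0, a+b−1)] → w = 0.00
Weighted average = (0.07·60.0 + 0.03·64.0 + 0.00·94.7) / (0.07 + 0.03 + 0.00)
  = 6.1200 / 0.1000 = 61.20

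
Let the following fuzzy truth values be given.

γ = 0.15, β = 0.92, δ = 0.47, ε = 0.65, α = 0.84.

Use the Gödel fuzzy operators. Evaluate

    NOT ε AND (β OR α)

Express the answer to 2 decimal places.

0.35

NOT ε = 1 − 0.65 = 0.35
β OR α = max(a, b) on (0.92, 0.84) = 0.92
NOT ε AND (β OR α) = min(a, b) on (0.35, 0.92) = 0.35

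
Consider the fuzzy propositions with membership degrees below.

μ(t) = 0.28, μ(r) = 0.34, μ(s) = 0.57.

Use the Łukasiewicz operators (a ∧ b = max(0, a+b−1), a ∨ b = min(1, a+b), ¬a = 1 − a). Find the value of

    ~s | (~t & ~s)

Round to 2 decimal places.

0.58

~s = 1 − 0.57 = 0.43
~t = 1 − 0.28 = 0.72
~s = 1 − 0.57 = 0.43
~t & ~s = max(0, a+b−1) on (0.72, 0.43) = 0.15
~s | (~t & ~s) = min(1, a+b) on (0.43, 0.15) = 0.58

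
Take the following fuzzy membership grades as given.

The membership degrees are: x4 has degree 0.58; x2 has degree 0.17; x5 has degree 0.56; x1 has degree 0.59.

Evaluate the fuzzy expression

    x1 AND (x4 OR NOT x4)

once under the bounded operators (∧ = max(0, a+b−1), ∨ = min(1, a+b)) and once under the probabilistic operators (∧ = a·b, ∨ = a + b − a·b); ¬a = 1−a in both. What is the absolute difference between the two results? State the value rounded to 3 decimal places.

Under bounded:
  NOT x4 = 1 − 0.58 = 0.42
  x4 OR NOT x4 = min(1, a+b) on (0.58, 0.42) = 1.00
  x1 AND (x4 OR NOT x4) = max(0, a+b−1) on (0.59, 1.00) = 0.59
  → value = 0.5900
Under probabilistic:
  NOT x4 = 1 − 0.5800 = 0.4200
  x4 OR NOT x4 = a + b − a·b on (0.5800, 0.4200) = 0.7564
  x1 AND (x4 OR NOT x4) = a·b on (0.5900, 0.7564) = 0.4463
  → value = 0.4463
|0.5900 − 0.4463| = 0.144

0.144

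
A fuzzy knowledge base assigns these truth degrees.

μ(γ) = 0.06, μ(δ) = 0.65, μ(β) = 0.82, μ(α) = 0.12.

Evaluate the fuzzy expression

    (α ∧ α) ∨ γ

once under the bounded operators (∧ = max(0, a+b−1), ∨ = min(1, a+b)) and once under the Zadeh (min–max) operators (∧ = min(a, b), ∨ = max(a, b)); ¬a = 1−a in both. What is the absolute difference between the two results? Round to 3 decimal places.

Under bounded:
  α ∧ α = max(0, a+b−1) on (0.12, 0.12) = 0.00
  (α ∧ α) ∨ γ = min(1, a+b) on (0.00, 0.06) = 0.06
  → value = 0.0600
Under Zadeh (min–max):
  α ∧ α = min(a, b) on (0.12, 0.12) = 0.12
  (α ∧ α) ∨ γ = max(a, b) on (0.12, 0.06) = 0.12
  → value = 0.1200
|0.0600 − 0.1200| = 0.060

0.060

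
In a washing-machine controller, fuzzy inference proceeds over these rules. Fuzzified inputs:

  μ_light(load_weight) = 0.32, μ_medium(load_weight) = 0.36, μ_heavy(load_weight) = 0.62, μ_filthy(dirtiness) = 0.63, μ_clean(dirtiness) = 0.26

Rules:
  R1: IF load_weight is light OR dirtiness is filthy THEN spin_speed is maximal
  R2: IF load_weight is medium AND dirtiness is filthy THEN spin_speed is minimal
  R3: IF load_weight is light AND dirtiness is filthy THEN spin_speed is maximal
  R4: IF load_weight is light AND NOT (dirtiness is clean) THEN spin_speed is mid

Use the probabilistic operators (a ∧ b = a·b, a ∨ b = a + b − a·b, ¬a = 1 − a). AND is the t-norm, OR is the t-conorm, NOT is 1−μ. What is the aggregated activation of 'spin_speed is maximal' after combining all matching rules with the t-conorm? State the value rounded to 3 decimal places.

R1: light=0.32, filthy=0.63; OR[a + b − a·b] → w = 0.7484
R2: medium=0.36, filthy=0.63; AND[a·b] → w = 0.2268
R3: light=0.32, filthy=0.63; AND[a·b] → w = 0.2016
R4: light=0.32, ¬clean=1−0.26=0.74; AND[a·b] → w = 0.2368
Rules with consequent 'maximal': {R1, R3} → strengths 0.7484, 0.2016
Aggregate via t-conorm [a + b − a·b]: 0.7991

0.799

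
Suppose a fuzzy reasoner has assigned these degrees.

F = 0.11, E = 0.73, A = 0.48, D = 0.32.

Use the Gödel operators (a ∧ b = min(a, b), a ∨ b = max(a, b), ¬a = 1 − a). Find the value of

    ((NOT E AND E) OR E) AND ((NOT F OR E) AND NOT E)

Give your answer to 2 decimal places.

NOT E = 1 − 0.73 = 0.27
NOT E AND E = min(a, b) on (0.27, 0.73) = 0.27
(NOT E AND E) OR E = max(a, b) on (0.27, 0.73) = 0.73
NOT F = 1 − 0.11 = 0.89
NOT F OR E = max(a, b) on (0.89, 0.73) = 0.89
NOT E = 1 − 0.73 = 0.27
(NOT F OR E) AND NOT E = min(a, b) on (0.89, 0.27) = 0.27
((NOT E AND E) OR E) AND ((NOT F OR E) AND NOT E) = min(a, b) on (0.73, 0.27) = 0.27

0.27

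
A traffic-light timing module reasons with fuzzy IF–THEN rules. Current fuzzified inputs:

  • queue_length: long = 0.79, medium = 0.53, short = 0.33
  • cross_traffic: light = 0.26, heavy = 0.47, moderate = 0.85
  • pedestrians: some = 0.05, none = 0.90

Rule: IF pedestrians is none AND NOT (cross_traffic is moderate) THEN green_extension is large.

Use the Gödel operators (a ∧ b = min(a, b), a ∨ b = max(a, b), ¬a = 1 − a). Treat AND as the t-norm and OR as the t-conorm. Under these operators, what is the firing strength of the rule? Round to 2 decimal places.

firing strength: none=0.90, ¬moderate=1−0.85=0.15; AND[min(a, b)] → w = 0.15

0.15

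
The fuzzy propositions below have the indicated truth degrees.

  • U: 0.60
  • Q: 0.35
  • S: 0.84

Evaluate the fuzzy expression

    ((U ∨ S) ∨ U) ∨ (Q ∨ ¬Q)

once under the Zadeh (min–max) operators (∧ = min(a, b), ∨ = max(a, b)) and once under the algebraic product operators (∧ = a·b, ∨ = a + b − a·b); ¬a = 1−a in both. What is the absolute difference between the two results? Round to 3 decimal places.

0.154

Under Zadeh (min–max):
  U ∨ S = max(a, b) on (0.60, 0.84) = 0.84
  (U ∨ S) ∨ U = max(a, b) on (0.84, 0.60) = 0.84
  ¬Q = 1 − 0.35 = 0.65
  Q ∨ ¬Q = max(a, b) on (0.35, 0.65) = 0.65
  ((U ∨ S) ∨ U) ∨ (Q ∨ ¬Q) = max(a, b) on (0.84, 0.65) = 0.84
  → value = 0.8400
Under algebraic product:
  U ∨ S = a + b − a·b on (0.6000, 0.8400) = 0.9360
  (U ∨ S) ∨ U = a + b − a·b on (0.9360, 0.6000) = 0.9744
  ¬Q = 1 − 0.3500 = 0.6500
  Q ∨ ¬Q = a + b − a·b on (0.3500, 0.6500) = 0.7725
  ((U ∨ S) ∨ U) ∨ (Q ∨ ¬Q) = a + b − a·b on (0.9744, 0.7725) = 0.9942
  → value = 0.9942
|0.8400 − 0.9942| = 0.154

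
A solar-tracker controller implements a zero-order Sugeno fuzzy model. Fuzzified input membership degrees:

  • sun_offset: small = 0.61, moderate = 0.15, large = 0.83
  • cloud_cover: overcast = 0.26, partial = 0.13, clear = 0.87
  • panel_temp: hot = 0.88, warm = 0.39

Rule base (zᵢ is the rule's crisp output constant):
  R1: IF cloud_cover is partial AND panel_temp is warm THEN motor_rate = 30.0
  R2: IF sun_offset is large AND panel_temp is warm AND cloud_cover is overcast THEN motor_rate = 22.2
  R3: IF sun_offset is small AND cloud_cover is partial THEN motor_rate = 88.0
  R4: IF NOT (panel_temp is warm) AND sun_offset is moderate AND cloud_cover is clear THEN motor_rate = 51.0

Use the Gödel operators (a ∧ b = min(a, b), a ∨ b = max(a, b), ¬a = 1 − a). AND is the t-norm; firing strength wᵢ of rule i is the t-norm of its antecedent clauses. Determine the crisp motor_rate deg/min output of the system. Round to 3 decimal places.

42.928

R1 (z=30.0): partial=0.13, warm=0.39; AND[min(a, b)] → w = 0.13
R2 (z=22.2): large=0.83, warm=0.39, overcast=0.26; AND[min(a, b)] → w = 0.26
R3 (z=88.0): small=0.61, partial=0.13; AND[min(a, b)] → w = 0.13
R4 (z=51.0): ¬warm=1−0.39=0.61, moderate=0.15, clear=0.87; AND[min(a, b)] → w = 0.15
Weighted average = (0.13·30.0 + 0.26·22.2 + 0.13·88.0 + 0.15·51.0) / (0.13 + 0.26 + 0.13 + 0.15)
  = 28.7620 / 0.6700 = 42.928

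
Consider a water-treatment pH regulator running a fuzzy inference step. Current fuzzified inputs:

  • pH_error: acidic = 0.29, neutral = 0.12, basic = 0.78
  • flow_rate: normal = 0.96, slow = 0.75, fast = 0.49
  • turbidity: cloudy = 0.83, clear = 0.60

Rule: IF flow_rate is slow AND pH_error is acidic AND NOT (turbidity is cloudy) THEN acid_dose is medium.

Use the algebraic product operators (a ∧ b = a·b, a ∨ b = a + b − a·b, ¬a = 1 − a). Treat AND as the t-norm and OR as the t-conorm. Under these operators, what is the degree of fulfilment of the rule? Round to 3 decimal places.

0.037

firing strength: slow=0.75, acidic=0.29, ¬cloudy=1−0.83=0.17; AND[a·b] → w = 0.0370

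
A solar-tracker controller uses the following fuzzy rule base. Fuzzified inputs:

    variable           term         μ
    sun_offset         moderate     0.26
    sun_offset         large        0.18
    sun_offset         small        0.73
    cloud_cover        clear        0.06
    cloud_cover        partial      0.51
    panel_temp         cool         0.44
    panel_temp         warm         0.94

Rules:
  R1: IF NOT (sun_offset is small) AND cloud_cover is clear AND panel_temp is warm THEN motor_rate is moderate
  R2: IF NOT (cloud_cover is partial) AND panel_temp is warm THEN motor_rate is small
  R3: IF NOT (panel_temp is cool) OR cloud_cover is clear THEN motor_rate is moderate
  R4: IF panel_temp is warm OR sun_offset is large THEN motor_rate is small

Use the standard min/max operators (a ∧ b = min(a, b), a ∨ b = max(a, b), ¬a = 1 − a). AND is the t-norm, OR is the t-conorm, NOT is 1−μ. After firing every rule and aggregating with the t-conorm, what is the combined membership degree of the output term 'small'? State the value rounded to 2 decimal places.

R1: ¬small=1−0.73=0.27, clear=0.06, warm=0.94; AND[min(a, b)] → w = 0.06
R2: ¬partial=1−0.51=0.49, warm=0.94; AND[min(a, b)] → w = 0.49
R3: ¬cool=1−0.44=0.56, clear=0.06; OR[max(a, b)] → w = 0.56
R4: warm=0.94, large=0.18; OR[max(a, b)] → w = 0.94
Rules with consequent 'small': {R2, R4} → strengths 0.49, 0.94
Aggregate via t-conorm [max(a, b)]: 0.94

0.94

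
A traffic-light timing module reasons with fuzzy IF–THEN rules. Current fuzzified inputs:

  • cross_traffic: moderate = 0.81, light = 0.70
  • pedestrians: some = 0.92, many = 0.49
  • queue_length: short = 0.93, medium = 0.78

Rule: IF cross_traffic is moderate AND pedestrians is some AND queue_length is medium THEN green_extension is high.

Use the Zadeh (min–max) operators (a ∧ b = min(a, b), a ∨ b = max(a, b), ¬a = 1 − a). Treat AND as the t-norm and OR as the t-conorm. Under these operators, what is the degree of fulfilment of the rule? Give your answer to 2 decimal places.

firing strength: moderate=0.81, some=0.92, medium=0.78; AND[min(a, b)] → w = 0.78

0.78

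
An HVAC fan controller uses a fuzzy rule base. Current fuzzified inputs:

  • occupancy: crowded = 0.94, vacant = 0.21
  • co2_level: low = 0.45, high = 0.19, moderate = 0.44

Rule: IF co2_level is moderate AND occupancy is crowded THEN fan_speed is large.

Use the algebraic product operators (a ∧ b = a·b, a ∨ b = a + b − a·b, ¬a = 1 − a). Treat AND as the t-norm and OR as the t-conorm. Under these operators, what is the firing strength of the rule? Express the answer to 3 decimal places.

0.414

firing strength: moderate=0.44, crowded=0.94; AND[a·b] → w = 0.4136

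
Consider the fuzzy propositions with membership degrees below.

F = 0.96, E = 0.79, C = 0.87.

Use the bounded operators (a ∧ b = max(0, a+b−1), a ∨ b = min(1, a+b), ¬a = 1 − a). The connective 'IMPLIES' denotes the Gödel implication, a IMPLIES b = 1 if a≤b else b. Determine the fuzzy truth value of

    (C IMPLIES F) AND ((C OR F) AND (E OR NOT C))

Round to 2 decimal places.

C IMPLIES F  [Gödel: 1 if a≤b else b] with a=0.87, b=0.96 → 1.00
C OR F = min(1, a+b) on (0.87, 0.96) = 1.00
NOT C = 1 − 0.87 = 0.13
E OR NOT C = min(1, a+b) on (0.79, 0.13) = 0.92
(C OR F) AND (E OR NOT C) = max(0, a+b−1) on (1.00, 0.92) = 0.92
(C IMPLIES F) AND ((C OR F) AND (E OR NOT C)) = max(0, a+b−1) on (1.00, 0.92) = 0.92

0.92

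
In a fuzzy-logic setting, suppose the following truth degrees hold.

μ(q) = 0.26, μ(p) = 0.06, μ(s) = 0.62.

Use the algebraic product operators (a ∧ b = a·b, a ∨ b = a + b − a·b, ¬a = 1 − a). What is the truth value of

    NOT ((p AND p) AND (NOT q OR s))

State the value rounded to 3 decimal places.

0.997

p AND p = a·b on (0.0600, 0.0600) = 0.0036
NOT q = 1 − 0.2600 = 0.7400
NOT q OR s = a + b − a·b on (0.7400, 0.6200) = 0.9012
(p AND p) AND (NOT q OR s) = a·b on (0.0036, 0.9012) = 0.0032
NOT ((p AND p) AND (NOT q OR s)) = 1 − 0.0032 = 0.9968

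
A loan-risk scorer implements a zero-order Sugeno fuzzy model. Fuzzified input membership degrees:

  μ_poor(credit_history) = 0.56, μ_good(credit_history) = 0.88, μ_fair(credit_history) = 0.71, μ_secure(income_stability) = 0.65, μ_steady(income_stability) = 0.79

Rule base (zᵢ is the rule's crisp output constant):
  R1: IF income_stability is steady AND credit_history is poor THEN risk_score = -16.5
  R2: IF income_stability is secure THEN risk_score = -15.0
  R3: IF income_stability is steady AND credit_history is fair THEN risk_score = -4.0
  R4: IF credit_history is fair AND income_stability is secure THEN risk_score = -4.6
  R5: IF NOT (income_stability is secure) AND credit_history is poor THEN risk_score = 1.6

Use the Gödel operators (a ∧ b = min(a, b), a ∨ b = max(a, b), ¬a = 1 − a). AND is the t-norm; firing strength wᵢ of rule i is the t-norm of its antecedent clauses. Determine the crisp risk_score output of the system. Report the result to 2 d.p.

R1 (z=-16.5): steady=0.79, poor=0.56; AND[min(a, b)] → w = 0.56
R2 (z=-15.0): secure=0.65 → w = 0.65
R3 (z=-4.0): steady=0.79, fair=0.71; AND[min(a, b)] → w = 0.71
R4 (z=-4.6): fair=0.71, secure=0.65; AND[min(a, b)] → w = 0.65
R5 (z=1.6): ¬secure=1−0.65=0.35, poor=0.56; AND[min(a, b)] → w = 0.35
Weighted average = (0.56·-16.5 + 0.65·-15.0 + 0.71·-4.0 + 0.65·-4.6 + 0.35·1.6) / (0.56 + 0.65 + 0.71 + 0.65 + 0.35)
  = -24.2600 / 2.9200 = -8.31

-8.31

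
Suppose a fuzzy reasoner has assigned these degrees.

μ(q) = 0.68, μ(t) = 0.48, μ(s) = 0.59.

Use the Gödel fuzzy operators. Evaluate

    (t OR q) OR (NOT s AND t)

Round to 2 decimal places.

0.68

t OR q = max(a, b) on (0.48, 0.68) = 0.68
NOT s = 1 − 0.59 = 0.41
NOT s AND t = min(a, b) on (0.41, 0.48) = 0.41
(t OR q) OR (NOT s AND t) = max(a, b) on (0.68, 0.41) = 0.68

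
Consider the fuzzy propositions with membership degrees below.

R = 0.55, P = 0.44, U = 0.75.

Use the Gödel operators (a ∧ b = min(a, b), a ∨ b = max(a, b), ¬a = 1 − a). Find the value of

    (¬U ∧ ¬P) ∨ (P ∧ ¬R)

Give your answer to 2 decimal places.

¬U = 1 − 0.75 = 0.25
¬P = 1 − 0.44 = 0.56
¬U ∧ ¬P = min(a, b) on (0.25, 0.56) = 0.25
¬R = 1 − 0.55 = 0.45
P ∧ ¬R = min(a, b) on (0.44, 0.45) = 0.44
(¬U ∧ ¬P) ∨ (P ∧ ¬R) = max(a, b) on (0.25, 0.44) = 0.44

0.44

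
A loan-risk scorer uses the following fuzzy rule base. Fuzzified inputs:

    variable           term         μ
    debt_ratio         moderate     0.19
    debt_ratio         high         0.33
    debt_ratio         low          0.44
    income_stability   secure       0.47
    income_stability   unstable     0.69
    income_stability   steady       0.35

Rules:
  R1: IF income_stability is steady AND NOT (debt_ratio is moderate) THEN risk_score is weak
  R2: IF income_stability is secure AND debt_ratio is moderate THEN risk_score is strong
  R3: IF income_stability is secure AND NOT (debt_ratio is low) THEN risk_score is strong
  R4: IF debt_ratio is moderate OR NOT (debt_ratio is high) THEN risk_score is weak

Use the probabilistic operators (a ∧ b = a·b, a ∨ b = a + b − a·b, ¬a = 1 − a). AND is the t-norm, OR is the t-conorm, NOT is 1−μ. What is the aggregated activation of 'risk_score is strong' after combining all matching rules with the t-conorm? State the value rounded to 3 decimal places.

0.329

R1: steady=0.35, ¬moderate=1−0.19=0.81; AND[a·b] → w = 0.2835
R2: secure=0.47, moderate=0.19; AND[a·b] → w = 0.0893
R3: secure=0.47, ¬low=1−0.44=0.56; AND[a·b] → w = 0.2632
R4: moderate=0.19, ¬high=1−0.33=0.67; OR[a + b − a·b] → w = 0.7327
Rules with consequent 'strong': {R2, R3} → strengths 0.0893, 0.2632
Aggregate via t-conorm [a + b − a·b]: 0.3290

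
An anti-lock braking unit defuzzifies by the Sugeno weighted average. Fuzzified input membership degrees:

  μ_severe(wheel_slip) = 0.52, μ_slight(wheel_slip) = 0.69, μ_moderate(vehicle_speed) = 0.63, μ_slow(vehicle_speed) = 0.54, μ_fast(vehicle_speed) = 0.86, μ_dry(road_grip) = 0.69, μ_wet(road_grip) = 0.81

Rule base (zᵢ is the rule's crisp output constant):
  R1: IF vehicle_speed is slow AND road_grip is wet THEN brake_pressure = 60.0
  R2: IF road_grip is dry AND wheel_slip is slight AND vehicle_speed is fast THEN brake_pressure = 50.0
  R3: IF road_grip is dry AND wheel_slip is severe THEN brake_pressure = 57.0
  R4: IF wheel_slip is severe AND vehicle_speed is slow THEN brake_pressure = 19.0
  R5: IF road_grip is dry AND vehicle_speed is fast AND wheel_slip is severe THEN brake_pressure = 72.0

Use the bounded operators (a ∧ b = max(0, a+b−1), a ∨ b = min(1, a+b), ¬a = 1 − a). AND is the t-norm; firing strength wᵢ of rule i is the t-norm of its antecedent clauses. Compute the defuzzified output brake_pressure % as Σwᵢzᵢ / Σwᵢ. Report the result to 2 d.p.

R1 (z=60.0): slow=0.54, wet=0.81; AND[max(0, a+b−1)] → w = 0.35
R2 (z=50.0): dry=0.69, slight=0.69, fast=0.86; AND[max(0, a+b−1)] → w = 0.24
R3 (z=57.0): dry=0.69, severe=0.52; AND[max(0, a+b−1)] → w = 0.21
R4 (z=19.0): severe=0.52, slow=0.54; AND[max(0, a+b−1)] → w = 0.06
R5 (z=72.0): dry=0.69, fast=0.86, severe=0.52; AND[max(0, a+b−1)] → w = 0.07
Weighted average = (0.35·60.0 + 0.24·50.0 + 0.21·57.0 + 0.06·19.0 + 0.07·72.0) / (0.35 + 0.24 + 0.21 + 0.06 + 0.07)
  = 51.1500 / 0.9300 = 55.00

55.00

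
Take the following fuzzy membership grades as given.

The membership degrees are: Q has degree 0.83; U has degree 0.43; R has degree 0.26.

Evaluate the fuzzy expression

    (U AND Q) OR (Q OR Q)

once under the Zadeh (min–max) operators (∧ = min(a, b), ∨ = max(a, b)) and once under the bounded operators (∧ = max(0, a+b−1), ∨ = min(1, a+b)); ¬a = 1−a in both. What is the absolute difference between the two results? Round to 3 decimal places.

Under Zadeh (min–max):
  U AND Q = min(a, b) on (0.43, 0.83) = 0.43
  Q OR Q = max(a, b) on (0.83, 0.83) = 0.83
  (U AND Q) OR (Q OR Q) = max(a, b) on (0.43, 0.83) = 0.83
  → value = 0.8300
Under bounded:
  U AND Q = max(0, a+b−1) on (0.43, 0.83) = 0.26
  Q OR Q = min(1, a+b) on (0.83, 0.83) = 1.00
  (U AND Q) OR (Q OR Q) = min(1, a+b) on (0.26, 1.00) = 1.00
  → value = 1.0000
|0.8300 − 1.0000| = 0.170

0.170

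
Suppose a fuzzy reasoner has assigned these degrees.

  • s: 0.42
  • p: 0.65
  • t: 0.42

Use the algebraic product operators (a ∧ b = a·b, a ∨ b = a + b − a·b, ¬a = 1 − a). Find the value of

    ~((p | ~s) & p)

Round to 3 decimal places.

~s = 1 − 0.4200 = 0.5800
p | ~s = a + b − a·b on (0.6500, 0.5800) = 0.8530
(p | ~s) & p = a·b on (0.8530, 0.6500) = 0.5544
~((p | ~s) & p) = 1 − 0.5544 = 0.4456

0.446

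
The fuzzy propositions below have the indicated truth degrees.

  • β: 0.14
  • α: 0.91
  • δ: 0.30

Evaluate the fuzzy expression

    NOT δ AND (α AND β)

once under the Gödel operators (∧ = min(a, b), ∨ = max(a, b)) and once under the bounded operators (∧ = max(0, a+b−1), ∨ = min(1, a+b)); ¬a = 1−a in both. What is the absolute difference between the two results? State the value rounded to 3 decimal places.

0.140

Under Gödel:
  NOT δ = 1 − 0.30 = 0.70
  α AND β = min(a, b) on (0.91, 0.14) = 0.14
  NOT δ AND (α AND β) = min(a, b) on (0.70, 0.14) = 0.14
  → value = 0.1400
Under bounded:
  NOT δ = 1 − 0.30 = 0.70
  α AND β = max(0, a+b−1) on (0.91, 0.14) = 0.05
  NOT δ AND (α AND β) = max(0, a+b−1) on (0.70, 0.05) = 0.00
  → value = 0.0000
|0.1400 − 0.0000| = 0.140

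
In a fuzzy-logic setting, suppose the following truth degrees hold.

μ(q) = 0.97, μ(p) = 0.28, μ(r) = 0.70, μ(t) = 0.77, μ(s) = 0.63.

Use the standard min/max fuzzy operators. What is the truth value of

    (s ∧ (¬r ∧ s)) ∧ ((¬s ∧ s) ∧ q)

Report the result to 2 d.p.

0.30

¬r = 1 − 0.70 = 0.30
¬r ∧ s = min(a, b) on (0.30, 0.63) = 0.30
s ∧ (¬r ∧ s) = min(a, b) on (0.63, 0.30) = 0.30
¬s = 1 − 0.63 = 0.37
¬s ∧ s = min(a, b) on (0.37, 0.63) = 0.37
(¬s ∧ s) ∧ q = min(a, b) on (0.37, 0.97) = 0.37
(s ∧ (¬r ∧ s)) ∧ ((¬s ∧ s) ∧ q) = min(a, b) on (0.30, 0.37) = 0.30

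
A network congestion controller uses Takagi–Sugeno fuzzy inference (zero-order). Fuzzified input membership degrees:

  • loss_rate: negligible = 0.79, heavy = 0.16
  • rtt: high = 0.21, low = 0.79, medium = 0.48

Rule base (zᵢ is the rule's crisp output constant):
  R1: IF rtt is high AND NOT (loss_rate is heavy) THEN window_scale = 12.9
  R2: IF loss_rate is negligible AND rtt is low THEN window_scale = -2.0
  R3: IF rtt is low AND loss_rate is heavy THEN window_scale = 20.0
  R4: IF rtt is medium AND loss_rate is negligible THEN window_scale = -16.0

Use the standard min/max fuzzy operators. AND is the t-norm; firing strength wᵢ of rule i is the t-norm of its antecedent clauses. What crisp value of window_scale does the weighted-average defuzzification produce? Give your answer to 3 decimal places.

-2.043

R1 (z=12.9): high=0.21, ¬heavy=1−0.16=0.84; AND[min(a, b)] → w = 0.21
R2 (z=-2.0): negligible=0.79, low=0.79; AND[min(a, b)] → w = 0.79
R3 (z=20.0): low=0.79, heavy=0.16; AND[min(a, b)] → w = 0.16
R4 (z=-16.0): medium=0.48, negligible=0.79; AND[min(a, b)] → w = 0.48
Weighted average = (0.21·12.9 + 0.79·-2.0 + 0.16·20.0 + 0.48·-16.0) / (0.21 + 0.79 + 0.16 + 0.48)
  = -3.3510 / 1.6400 = -2.043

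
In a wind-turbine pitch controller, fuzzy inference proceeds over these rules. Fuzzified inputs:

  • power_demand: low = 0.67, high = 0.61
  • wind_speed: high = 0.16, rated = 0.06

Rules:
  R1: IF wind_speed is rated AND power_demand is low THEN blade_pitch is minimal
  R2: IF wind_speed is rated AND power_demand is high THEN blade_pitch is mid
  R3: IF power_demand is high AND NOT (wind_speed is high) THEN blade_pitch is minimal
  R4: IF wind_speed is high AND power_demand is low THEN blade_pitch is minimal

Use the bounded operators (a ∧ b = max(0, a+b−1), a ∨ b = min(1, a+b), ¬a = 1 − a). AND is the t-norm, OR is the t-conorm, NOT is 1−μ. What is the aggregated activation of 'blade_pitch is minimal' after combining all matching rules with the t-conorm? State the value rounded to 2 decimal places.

0.45

R1: rated=0.06, low=0.67; AND[max(0, a+b−1)] → w = 0.00
R2: rated=0.06, high=0.61; AND[max(0, a+b−1)] → w = 0.00
R3: high=0.61, ¬high=1−0.16=0.84; AND[max(0, a+b−1)] → w = 0.45
R4: high=0.16, low=0.67; AND[max(0, a+b−1)] → w = 0.00
Rules with consequent 'minimal': {R1, R3, R4} → strengths 0.00, 0.45, 0.00
Aggregate via t-conorm [min(1, a+b)]: 0.45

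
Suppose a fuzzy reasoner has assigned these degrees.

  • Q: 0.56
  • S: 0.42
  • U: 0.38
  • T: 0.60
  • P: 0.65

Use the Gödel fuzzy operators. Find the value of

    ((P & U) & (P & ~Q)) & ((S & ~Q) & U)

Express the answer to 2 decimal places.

P & U = min(a, b) on (0.65, 0.38) = 0.38
~Q = 1 − 0.56 = 0.44
P & ~Q = min(a, b) on (0.65, 0.44) = 0.44
(P & U) & (P & ~Q) = min(a, b) on (0.38, 0.44) = 0.38
~Q = 1 − 0.56 = 0.44
S & ~Q = min(a, b) on (0.42, 0.44) = 0.42
(S & ~Q) & U = min(a, b) on (0.42, 0.38) = 0.38
((P & U) & (P & ~Q)) & ((S & ~Q) & U) = min(a, b) on (0.38, 0.38) = 0.38

0.38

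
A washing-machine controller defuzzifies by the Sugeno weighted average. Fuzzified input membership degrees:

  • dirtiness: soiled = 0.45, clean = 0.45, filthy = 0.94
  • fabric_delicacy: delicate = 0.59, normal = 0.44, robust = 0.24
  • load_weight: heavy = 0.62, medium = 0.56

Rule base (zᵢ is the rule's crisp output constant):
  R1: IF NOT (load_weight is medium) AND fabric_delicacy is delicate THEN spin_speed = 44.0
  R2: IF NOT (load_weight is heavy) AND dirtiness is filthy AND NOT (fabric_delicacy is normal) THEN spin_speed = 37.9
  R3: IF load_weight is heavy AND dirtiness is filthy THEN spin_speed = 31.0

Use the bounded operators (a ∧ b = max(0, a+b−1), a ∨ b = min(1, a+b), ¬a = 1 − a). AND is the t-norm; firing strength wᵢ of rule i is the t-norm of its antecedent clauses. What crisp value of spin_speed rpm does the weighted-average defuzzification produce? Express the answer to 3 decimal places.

31.661

R1 (z=44.0): ¬medium=1−0.56=0.44, delicate=0.59; AND[max(0, a+b−1)] → w = 0.03
R2 (z=37.9): ¬heavy=1−0.62=0.38, filthy=0.94, ¬normal=1−0.44=0.56; AND[max(0, a+b−1)] → w = 0.00
R3 (z=31.0): heavy=0.62, filthy=0.94; AND[max(0, a+b−1)] → w = 0.56
Weighted average = (0.03·44.0 + 0.00·37.9 + 0.56·31.0) / (0.03 + 0.00 + 0.56)
  = 18.6800 / 0.5900 = 31.661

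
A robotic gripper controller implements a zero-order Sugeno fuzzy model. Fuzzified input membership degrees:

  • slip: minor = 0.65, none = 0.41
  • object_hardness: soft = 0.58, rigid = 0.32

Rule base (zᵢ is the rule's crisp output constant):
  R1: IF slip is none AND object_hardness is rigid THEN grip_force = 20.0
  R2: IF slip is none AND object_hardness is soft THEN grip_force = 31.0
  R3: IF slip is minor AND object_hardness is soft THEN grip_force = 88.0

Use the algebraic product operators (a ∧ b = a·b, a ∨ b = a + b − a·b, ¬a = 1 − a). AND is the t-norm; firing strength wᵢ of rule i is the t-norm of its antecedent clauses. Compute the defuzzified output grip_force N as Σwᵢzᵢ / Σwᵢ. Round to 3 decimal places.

R1 (z=20.0): none=0.41, rigid=0.32; AND[a·b] → w = 0.1312
R2 (z=31.0): none=0.41, soft=0.58; AND[a·b] → w = 0.2378
R3 (z=88.0): minor=0.65, soft=0.58; AND[a·b] → w = 0.3770
Weighted average = (0.1312·20.0 + 0.2378·31.0 + 0.3770·88.0) / (0.1312 + 0.2378 + 0.3770)
  = 43.1718 / 0.7460 = 57.871

57.871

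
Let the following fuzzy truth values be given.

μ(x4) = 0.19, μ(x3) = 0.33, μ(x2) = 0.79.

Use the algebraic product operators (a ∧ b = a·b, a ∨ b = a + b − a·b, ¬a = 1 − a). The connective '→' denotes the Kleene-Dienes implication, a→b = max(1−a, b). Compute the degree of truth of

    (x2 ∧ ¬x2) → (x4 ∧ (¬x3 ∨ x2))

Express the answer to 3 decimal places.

¬x2 = 1 − 0.7900 = 0.2100
x2 ∧ ¬x2 = a·b on (0.7900, 0.2100) = 0.1659
¬x3 = 1 − 0.3300 = 0.6700
¬x3 ∨ x2 = a + b − a·b on (0.6700, 0.7900) = 0.9307
x4 ∧ (¬x3 ∨ x2) = a·b on (0.1900, 0.9307) = 0.1768
(x2 ∧ ¬x2) → (x4 ∧ (¬x3 ∨ x2))  [Kleene-Dienes: max(1−a, b)] with a=0.1659, b=0.1768 → 0.8341

0.834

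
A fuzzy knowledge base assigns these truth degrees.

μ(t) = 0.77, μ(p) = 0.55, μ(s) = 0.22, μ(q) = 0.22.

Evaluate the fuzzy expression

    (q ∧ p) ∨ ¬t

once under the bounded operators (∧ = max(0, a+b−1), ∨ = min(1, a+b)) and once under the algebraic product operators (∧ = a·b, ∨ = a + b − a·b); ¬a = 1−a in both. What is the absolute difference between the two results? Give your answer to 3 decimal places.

0.093

Under bounded:
  q ∧ p = max(0, a+b−1) on (0.22, 0.55) = 0.00
  ¬t = 1 − 0.77 = 0.23
  (q ∧ p) ∨ ¬t = min(1, a+b) on (0.00, 0.23) = 0.23
  → value = 0.2300
Under algebraic product:
  q ∧ p = a·b on (0.2200, 0.5500) = 0.1210
  ¬t = 1 − 0.7700 = 0.2300
  (q ∧ p) ∨ ¬t = a + b − a·b on (0.1210, 0.2300) = 0.3232
  → value = 0.3232
|0.2300 − 0.3232| = 0.093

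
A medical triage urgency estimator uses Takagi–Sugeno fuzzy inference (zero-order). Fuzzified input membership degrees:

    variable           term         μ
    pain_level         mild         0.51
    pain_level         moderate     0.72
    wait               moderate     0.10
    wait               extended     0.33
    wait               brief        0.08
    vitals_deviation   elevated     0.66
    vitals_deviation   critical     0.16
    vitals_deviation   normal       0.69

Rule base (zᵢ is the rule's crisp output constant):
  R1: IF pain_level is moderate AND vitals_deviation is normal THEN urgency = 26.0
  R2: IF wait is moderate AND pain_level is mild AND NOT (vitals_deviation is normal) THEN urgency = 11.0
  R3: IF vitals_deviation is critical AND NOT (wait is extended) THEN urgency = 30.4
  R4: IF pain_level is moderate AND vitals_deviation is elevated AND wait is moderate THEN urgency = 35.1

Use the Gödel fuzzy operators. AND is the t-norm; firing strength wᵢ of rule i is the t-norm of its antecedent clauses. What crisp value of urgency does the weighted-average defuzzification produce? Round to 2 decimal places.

26.11

R1 (z=26.0): moderate=0.72, normal=0.69; AND[min(a, b)] → w = 0.69
R2 (z=11.0): moderate=0.10, mild=0.51, ¬normal=1−0.69=0.31; AND[min(a, b)] → w = 0.10
R3 (z=30.4): critical=0.16, ¬extended=1−0.33=0.67; AND[min(a, b)] → w = 0.16
R4 (z=35.1): moderate=0.72, elevated=0.66, moderate=0.10; AND[min(a, b)] → w = 0.10
Weighted average = (0.69·26.0 + 0.10·11.0 + 0.16·30.4 + 0.10·35.1) / (0.69 + 0.10 + 0.16 + 0.10)
  = 27.4140 / 1.0500 = 26.11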